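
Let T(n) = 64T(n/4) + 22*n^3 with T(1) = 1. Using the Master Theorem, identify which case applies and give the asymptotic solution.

a=64, b=4, f(n)=22*n^3.
log_4(64) = 3, so n^(log_b(a)) = n^3.
f(n) = Theta(n^3), so Case 2 applies.
T(n) = Theta(n^3 log n).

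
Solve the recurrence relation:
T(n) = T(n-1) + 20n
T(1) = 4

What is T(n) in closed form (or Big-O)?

Unrolling: T(n) = 4 + 20*(2 + 3 + ... + n) = 4 + 20*(n(n+1)/2 - 1) = O(n^2).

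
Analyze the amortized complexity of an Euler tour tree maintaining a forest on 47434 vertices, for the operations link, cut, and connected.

An Euler tour tree stores each tree's Euler tour as a balanced BST keyed by tour position. On 47434 vertices: link concatenates two tours via O(1) splits/joins of size <= 2*47434 (O(log n)); cut splits the tour at the two occurrences of the edge (O(log n)); connected compares BST roots (O(log n) to find the root). All O(log n) amortized.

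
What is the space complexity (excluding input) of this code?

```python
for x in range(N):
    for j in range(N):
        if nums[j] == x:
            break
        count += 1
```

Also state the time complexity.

Space complexity: O(1).
Only a constant amount of auxiliary storage is used; nothing grows with n.
Time complexity: O(n^2).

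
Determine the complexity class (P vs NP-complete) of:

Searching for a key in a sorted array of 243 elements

This problem is in P: binary search runs in O(log n).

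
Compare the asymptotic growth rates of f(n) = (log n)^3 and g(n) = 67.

f(n) = (log n)^3 grows faster: any unbounded function dominates a constant.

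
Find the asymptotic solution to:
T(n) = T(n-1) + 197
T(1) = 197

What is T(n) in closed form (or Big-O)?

Unrolling: T(n) = T(n-1) + 197 = T(n-2) + 2*197 = ... = T(1) + (n-1)*197 = 197 + (n-1)*197 = 197n.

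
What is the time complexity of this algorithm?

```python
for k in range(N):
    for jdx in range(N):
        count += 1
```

Time complexity: O(n^2).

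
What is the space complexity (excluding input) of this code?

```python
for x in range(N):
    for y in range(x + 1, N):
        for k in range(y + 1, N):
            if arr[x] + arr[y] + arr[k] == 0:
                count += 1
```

Space complexity: O(1).
Only a constant amount of auxiliary storage is used; nothing grows with n.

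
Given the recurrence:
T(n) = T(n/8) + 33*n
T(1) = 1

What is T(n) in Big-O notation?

Geometric series: 33*n*(1 + 1/8 + 1/8^2 + ...) = O(n). T(n) = O(n).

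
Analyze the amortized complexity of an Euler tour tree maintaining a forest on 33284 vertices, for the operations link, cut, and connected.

An Euler tour tree stores each tree's Euler tour as a balanced BST keyed by tour position. On 33284 vertices: link concatenates two tours via O(1) splits/joins of size <= 2*33284 (O(log n)); cut splits the tour at the two occurrences of the edge (O(log n)); connected compares BST roots (O(log n) to find the root). All O(log n) amortized.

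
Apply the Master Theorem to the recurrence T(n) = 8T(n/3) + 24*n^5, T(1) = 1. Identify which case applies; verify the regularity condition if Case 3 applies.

a=8, b=3, f(n)=24*n^5.
log_3(8) = 1.893 < 5.
f(n) = Omega(n^(1.893+epsilon)) for some epsilon > 0, so Case 3 is the candidate.
Regularity: a*f(n/b) = 8*24*(n/3)^5 = (8/243)*24*n^5 <= c*f(n) with c = 8/243 < 1. Satisfied.
Case 3: T(n) = Theta(n^5).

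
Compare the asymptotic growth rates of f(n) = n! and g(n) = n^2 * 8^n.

f(n) = n! grows faster: by Stirling n! ~ (n/e)^n sqrt(2*pi*n); (n/e)^n eventually dominates n^2 * 8^n.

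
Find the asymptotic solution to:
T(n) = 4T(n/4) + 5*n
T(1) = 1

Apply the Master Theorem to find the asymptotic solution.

a=4, b=4, f(n)=5*n. log_4(4) = 1. Case 2: T(n) = O(n log n).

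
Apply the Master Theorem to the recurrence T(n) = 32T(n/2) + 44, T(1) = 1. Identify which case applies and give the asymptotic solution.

a=32, b=2, f(n)=44.
log_2(32) = 5 > 0.
Since f(n) = O(n^0) is polynomially smaller than n^5, Case 1 applies.
T(n) = Theta(n^5).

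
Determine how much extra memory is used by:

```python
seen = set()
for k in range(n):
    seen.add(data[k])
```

Space complexity: O(n).
Auxiliary storage grows linearly with the input size n in the worst case.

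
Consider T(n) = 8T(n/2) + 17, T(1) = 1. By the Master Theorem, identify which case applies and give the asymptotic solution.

a=8, b=2, f(n)=17.
log_2(8) = 3 > 0.
Since f(n) = O(n^0) is polynomially smaller than n^3, Case 1 applies.
T(n) = Theta(n^3).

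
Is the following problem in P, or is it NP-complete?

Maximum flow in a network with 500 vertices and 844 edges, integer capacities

This problem is in P: Edmonds-Karp / push-relabel run in polynomial time.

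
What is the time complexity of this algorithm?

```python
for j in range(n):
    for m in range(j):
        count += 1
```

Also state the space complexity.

Time complexity: O(n^2).
Space complexity: O(1).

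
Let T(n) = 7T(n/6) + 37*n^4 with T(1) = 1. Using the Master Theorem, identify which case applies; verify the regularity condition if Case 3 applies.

a=7, b=6, f(n)=37*n^4.
log_6(7) = 1.086 < 4.
f(n) = Omega(n^(1.086+epsilon)) for some epsilon > 0, so Case 3 is the candidate.
Regularity: a*f(n/b) = 7*37*(n/6)^4 = (7/1296)*37*n^4 <= c*f(n) with c = 7/1296 < 1. Satisfied.
Case 3: T(n) = Theta(n^4).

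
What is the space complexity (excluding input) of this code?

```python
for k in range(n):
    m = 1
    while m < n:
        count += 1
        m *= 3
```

Space complexity: O(1).
Only a constant amount of auxiliary storage is used; nothing grows with n.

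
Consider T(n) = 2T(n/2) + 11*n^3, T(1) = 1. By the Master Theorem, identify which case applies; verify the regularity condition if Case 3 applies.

a=2, b=2, f(n)=11*n^3.
log_2(2) = 1 < 3.
f(n) = Omega(n^(1+epsilon)) for some epsilon > 0, so Case 3 is the candidate.
Regularity: a*f(n/b) = 2*11*(n/2)^3 = (2/8)*11*n^3 <= c*f(n) with c = 2/8 < 1. Satisfied.
Case 3: T(n) = Theta(n^3).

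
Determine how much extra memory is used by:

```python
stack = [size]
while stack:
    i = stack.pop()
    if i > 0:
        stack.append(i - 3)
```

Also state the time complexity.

Space complexity: O(1).
Only a constant amount of auxiliary storage is used; nothing grows with n.
Time complexity: O(n).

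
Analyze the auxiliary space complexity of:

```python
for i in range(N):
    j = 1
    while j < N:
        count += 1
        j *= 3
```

Space complexity: O(1).
Only a constant amount of auxiliary storage is used; nothing grows with n.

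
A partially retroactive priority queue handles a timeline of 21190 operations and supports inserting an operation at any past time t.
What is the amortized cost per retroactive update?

Partially retroactive priority queues (Demaine-Iacono-Langerman) allow updates at past times with queries only at the present. With a balanced BST over the m = 21190 timeline events tracking bridges, each retroactive insert or delete is O(log m) amortized.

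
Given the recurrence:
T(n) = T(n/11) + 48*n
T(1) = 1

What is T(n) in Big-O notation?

Geometric series: 48*n*(1 + 1/11 + 1/11^2 + ...) = O(n). T(n) = O(n).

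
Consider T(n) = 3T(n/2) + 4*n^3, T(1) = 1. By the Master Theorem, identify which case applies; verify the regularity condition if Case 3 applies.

a=3, b=2, f(n)=4*n^3.
log_2(3) = 1.585 < 3.
f(n) = Omega(n^(1.585+epsilon)) for some epsilon > 0, so Case 3 is the candidate.
Regularity: a*f(n/b) = 3*4*(n/2)^3 = (3/8)*4*n^3 <= c*f(n) with c = 3/8 < 1. Satisfied.
Case 3: T(n) = Theta(n^3).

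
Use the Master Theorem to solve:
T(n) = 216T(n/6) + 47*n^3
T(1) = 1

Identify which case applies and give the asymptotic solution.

a=216, b=6, f(n)=47*n^3.
log_6(216) = 3, so n^(log_b(a)) = n^3.
f(n) = Theta(n^3), so Case 2 applies.
T(n) = Theta(n^3 log n).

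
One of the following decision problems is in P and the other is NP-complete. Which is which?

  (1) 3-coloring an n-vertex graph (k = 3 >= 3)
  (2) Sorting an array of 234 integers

(1) is NP-complete: graph k-coloring for k>=3 is NP-complete by reduction from 3-SAT.
(2) is P: merge sort runs in O(n log n).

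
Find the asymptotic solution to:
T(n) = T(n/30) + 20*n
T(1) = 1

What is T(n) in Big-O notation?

Geometric series: 20*n*(1 + 1/30 + 1/30^2 + ...) = O(n). T(n) = O(n).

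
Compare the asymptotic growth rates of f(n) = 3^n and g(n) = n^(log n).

f(n) = 3^n grows faster: take logs: log(n^(log n)) = (log n)^2, log(3^n) = n log 3; n dominates (log n)^2.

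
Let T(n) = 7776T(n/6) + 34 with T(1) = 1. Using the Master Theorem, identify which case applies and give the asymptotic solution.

a=7776, b=6, f(n)=34.
log_6(7776) = 5 > 0.
Since f(n) = O(n^0) is polynomially smaller than n^5, Case 1 applies.
T(n) = Theta(n^5).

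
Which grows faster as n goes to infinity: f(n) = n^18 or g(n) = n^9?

f(n) = n^18 grows faster: n^18/n^9 = n^9 -> infinity.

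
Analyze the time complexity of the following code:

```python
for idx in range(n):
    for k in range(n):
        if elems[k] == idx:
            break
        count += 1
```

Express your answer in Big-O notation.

Time complexity: O(n^2).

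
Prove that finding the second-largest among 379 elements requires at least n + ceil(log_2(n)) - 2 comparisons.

Lower bound (adversary): identifying the maximum requires 379-1 comparisons (each eliminates one candidate). Assign weight 1 to each element; on each comparison the adversary lets the heavier side win and gives it the loser's weight. The max ends with weight 379, but each comparison it wins at most doubles its weight, so the max must win >= ceil(log_2(379)) = 9 comparisons. The second-largest is one of those 9 direct losers to the max, and identifying which one is largest needs >= 9-1 further comparisons. Total >= 379-1 + 9-1 = 386.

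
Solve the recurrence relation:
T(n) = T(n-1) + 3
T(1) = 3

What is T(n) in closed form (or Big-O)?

Unrolling: T(n) = T(n-1) + 3 = T(n-2) + 2*3 = ... = T(1) + (n-1)*3 = 3 + (n-1)*3 = 3n.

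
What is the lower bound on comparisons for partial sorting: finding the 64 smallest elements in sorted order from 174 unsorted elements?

Finding 64 smallest of 174 in sorted order: Omega(174) to identify the 64 smallest, plus Omega(64 log 64) to sort them. Total: Omega(n + k log k).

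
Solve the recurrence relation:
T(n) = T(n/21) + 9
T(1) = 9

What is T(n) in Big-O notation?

Each step divides n by 21 and adds 9. After log_21(n) steps, T(n) = O(log n).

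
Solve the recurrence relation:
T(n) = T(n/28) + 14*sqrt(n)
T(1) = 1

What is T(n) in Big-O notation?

Each level contributes sqrt(n/28^k). Geometric series with ratio 1/sqrt(28) < 1 sums to O(sqrt(n)).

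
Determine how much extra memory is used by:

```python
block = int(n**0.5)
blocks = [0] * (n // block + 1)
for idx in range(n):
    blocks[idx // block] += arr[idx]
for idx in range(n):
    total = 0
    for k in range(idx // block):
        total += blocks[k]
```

Space complexity: O(sqrt(n)).
Storage scales with sqrt(n).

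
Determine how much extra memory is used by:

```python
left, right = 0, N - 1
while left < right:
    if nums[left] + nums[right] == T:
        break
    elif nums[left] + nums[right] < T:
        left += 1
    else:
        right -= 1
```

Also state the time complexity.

Space complexity: O(1).
Only a constant amount of auxiliary storage is used; nothing grows with n.
Time complexity: O(n).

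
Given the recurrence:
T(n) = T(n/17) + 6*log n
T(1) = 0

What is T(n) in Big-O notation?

Each of the log_17(n) levels adds O(log n). T(n) = O(log^2 n).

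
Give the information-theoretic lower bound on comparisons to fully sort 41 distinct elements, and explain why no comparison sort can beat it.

A comparison sort is a binary decision tree whose leaves are the 41! = 33452526613163807108170062053440751665152000000000 possible output permutations. A binary tree with L leaves has height >= ceil(log_2(L)). So any comparison sort needs >= ceil(log_2(41!)) = 165 comparisons in the worst case.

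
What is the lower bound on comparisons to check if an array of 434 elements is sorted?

To verify 434 elements are sorted, we must compare each consecutive pair. Skipping any pair allows an adversary to swap them. Therefore 433 comparisons are necessary and sufficient.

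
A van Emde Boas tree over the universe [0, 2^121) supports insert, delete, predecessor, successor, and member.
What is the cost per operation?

vEB recursively partitions [0, 2658455991569831745807614120560689152) into sqrt(u) clusters of size sqrt(u). Each operation recurses into either one cluster or the summary, never both: T(u) = T(sqrt(u)) + O(1) => T(u) = O(log log u) = O(log 121). This is worst-case, not just amortized.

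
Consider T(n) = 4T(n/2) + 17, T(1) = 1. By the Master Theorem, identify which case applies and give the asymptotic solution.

a=4, b=2, f(n)=17.
log_2(4) = 2 > 0.
Since f(n) = O(n^0) is polynomially smaller than n^2, Case 1 applies.
T(n) = Theta(n^2).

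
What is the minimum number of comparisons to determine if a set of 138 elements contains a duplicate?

Determining if 138 elements are all distinct requires Omega(n log n) comparisons in the comparison model. This follows from the element distinctness lower bound.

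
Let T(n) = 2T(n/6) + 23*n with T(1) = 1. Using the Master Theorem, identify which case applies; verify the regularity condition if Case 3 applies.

a=2, b=6, f(n)=23*n.
log_6(2) = 0.3869 < 1.
f(n) = Omega(n^(0.3869+epsilon)) for some epsilon > 0, so Case 3 is the candidate.
Regularity: a*f(n/b) = 2*23*(n/6)^1 = (2/6)*23*n^1 <= c*f(n) with c = 2/6 < 1. Satisfied.
Case 3: T(n) = Theta(n).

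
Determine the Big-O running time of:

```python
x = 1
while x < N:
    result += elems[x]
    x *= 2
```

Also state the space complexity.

Time complexity: O(log n).
Space complexity: O(1).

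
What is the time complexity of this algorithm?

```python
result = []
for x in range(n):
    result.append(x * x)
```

Time complexity: O(n).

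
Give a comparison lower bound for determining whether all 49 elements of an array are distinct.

In the algebraic decision-tree model, the YES region for element distinctness on 49 elements has 49! connected components (one per ordering). Ben-Or's theorem then gives a lower bound of Omega(log(n!)) = Omega(n log n).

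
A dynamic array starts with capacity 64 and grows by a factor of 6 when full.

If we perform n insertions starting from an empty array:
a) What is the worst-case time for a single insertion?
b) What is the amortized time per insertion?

(a) Worst-case single insertion: O(n) -- when the array is full at capacity c, the resize copies all c elements, and c can be Theta(n).
(b) Resizes happen at sizes 64, 384, 2304, ... Total copy cost for n insertions: 64 + 384 + ... = O(n) (geometric series with ratio 1/6). Amortized cost per insertion: O(n)/n = O(1).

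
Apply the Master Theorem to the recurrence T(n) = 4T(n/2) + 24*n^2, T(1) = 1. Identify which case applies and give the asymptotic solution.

a=4, b=2, f(n)=24*n^2.
log_2(4) = 2, so n^(log_b(a)) = n^2.
f(n) = Theta(n^2), so Case 2 applies.
T(n) = Theta(n^2 log n).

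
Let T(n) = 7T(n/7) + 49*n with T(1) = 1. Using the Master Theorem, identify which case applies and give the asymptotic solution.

a=7, b=7, f(n)=49*n.
log_7(7) = 1, so n^(log_b(a)) = n.
f(n) = Theta(n), so Case 2 applies.
T(n) = Theta(n log n).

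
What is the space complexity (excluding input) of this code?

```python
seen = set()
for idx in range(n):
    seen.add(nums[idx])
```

Space complexity: O(n).
Auxiliary storage grows linearly with the input size n in the worst case.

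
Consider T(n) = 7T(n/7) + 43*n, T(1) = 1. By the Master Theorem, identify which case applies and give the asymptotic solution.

a=7, b=7, f(n)=43*n.
log_7(7) = 1, so n^(log_b(a)) = n.
f(n) = Theta(n), so Case 2 applies.
T(n) = Theta(n log n).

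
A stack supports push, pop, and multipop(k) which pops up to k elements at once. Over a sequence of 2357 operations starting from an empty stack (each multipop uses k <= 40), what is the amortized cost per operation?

Each element is pushed exactly once and popped at most once (whether by pop or as part of a multipop). So the total number of individual pops over the whole sequence is at most the number of pushes, which is at most 2357. Total work <= 2 * 2357, hence O(1) amortized per operation.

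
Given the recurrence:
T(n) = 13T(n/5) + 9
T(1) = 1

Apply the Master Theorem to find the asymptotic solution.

a=13, b=5, f(n)=9. log_5(13) = 1.594. Case 1 of Master Theorem: T(n) = O(n^1.594).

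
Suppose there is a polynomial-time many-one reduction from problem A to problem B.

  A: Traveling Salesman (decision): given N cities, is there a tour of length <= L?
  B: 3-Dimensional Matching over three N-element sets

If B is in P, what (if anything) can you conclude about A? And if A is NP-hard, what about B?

A poly-time reduction A <=_p B means any A-instance can be transformed to a B-instance in poly time.
If B is in P: compose the reduction with B's poly-time algorithm to solve A in poly time, so A is in P.
If A is NP-hard: every NP problem reduces to A, which reduces to B; composing reductions, every NP problem reduces to B, so B is NP-hard.
(Here in fact A is NP-complete and B is NP-complete.)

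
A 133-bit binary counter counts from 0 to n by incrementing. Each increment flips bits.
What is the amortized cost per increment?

Bit i flips every 2^i increments. Total flips over n increments: sum_{i=0}^{133} n/2^i < 2n. Amortized cost: 2n/n = O(1).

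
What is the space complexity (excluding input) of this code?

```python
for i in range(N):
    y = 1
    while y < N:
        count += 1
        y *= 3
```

Space complexity: O(1).
Only a constant amount of auxiliary storage is used; nothing grows with n.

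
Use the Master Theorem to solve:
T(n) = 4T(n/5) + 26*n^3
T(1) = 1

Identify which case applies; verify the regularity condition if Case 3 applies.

a=4, b=5, f(n)=26*n^3.
log_5(4) = 0.8614 < 3.
f(n) = Omega(n^(0.8614+epsilon)) for some epsilon > 0, so Case 3 is the candidate.
Regularity: a*f(n/b) = 4*26*(n/5)^3 = (4/125)*26*n^3 <= c*f(n) with c = 4/125 < 1. Satisfied.
Case 3: T(n) = Theta(n^3).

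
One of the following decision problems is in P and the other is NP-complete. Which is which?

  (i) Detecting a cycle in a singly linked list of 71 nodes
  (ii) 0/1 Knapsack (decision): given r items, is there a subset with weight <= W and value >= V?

(i) is P: Floyd's tortoise-and-hare runs in O(n) time, O(1) space.
(ii) is NP-complete: reduces from Subset Sum.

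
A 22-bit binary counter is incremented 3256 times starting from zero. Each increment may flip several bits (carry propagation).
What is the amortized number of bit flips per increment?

Bit i flips on every 2^i-th increment, so over 3256 increments bit i flips floor(3256/2^i) times. Summing over i: total flips < 2 * 3256. Amortized: < 2 = O(1) per increment.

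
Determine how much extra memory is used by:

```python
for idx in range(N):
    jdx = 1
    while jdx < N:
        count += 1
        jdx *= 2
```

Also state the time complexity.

Space complexity: O(1).
Only a constant amount of auxiliary storage is used; nothing grows with n.
Time complexity: O(n log n).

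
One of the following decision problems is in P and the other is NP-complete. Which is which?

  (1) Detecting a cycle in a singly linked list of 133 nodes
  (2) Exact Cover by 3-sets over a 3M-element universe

(1) is P: Floyd's tortoise-and-hare runs in O(n) time, O(1) space.
(2) is NP-complete: one of Karp's 21 NP-complete problems.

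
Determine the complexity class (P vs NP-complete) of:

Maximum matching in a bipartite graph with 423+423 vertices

This problem is in P: Hopcroft-Karp runs in O(E sqrt(V)).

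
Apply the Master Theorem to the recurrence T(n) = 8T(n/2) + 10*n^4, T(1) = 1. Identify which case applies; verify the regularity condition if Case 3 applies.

a=8, b=2, f(n)=10*n^4.
log_2(8) = 3 < 4.
f(n) = Omega(n^(3+epsilon)) for some epsilon > 0, so Case 3 is the candidate.
Regularity: a*f(n/b) = 8*10*(n/2)^4 = (8/16)*10*n^4 <= c*f(n) with c = 8/16 < 1. Satisfied.
Case 3: T(n) = Theta(n^4).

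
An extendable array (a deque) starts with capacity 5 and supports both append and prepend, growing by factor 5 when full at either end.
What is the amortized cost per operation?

Growth at either end copies all elements; capacities form a geometric sequence with ratio 5, so total copy cost over n operations is O(n) (two geometric series). Amortized O(1).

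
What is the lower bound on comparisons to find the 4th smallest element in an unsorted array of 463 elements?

Finding the 4th smallest of 463 elements requires Omega(n) comparisons. Every element must participate in at least one comparison; otherwise it could be the 4th smallest.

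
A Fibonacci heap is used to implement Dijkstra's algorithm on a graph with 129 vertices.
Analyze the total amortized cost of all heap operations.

Dijkstra performs 129 insert, 129 extract-min, and at most E decrease-key operations. With Fibonacci heap: insert O(1) amortized, extract-min O(log n) amortized, decrease-key O(1) amortized. Total with n = 129: O(n * 1 + n * log n + E * 1) = O(n log n + E).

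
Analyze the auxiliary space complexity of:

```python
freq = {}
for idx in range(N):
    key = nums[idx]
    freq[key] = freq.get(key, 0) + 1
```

Space complexity: O(n).
Auxiliary storage grows linearly with the input size n in the worst case.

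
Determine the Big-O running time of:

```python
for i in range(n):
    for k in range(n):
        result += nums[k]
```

Time complexity: O(n^2).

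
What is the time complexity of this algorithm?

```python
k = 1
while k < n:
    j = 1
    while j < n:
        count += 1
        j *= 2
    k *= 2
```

Time complexity: O(log^2 n).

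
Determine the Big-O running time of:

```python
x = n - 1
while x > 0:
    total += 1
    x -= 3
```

Time complexity: O(n).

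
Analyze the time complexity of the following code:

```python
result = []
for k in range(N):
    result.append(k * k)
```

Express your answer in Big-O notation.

Time complexity: O(n).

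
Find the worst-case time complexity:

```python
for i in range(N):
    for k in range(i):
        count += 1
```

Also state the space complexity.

Time complexity: O(n^2).
Space complexity: O(1).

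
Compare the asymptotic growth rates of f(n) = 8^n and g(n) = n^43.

f(n) = 8^n grows faster: any exponential with base > 1 dominates every polynomial.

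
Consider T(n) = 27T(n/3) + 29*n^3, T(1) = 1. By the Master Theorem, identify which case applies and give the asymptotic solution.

a=27, b=3, f(n)=29*n^3.
log_3(27) = 3, so n^(log_b(a)) = n^3.
f(n) = Theta(n^3), so Case 2 applies.
T(n) = Theta(n^3 log n).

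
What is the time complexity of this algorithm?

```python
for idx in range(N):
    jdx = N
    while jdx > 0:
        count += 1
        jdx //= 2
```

Time complexity: O(n log n).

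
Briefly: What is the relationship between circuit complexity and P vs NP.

A language is in P iff it has polynomial-size uniform circuit families. P/poly contains all languages decidable by polynomial-size circuits (even non-uniform). If NP is not in P/poly, then P != NP. Proving super-polynomial circuit lower bounds for an NP problem would separate P from NP.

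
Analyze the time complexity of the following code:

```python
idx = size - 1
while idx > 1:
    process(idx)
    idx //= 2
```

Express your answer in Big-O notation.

Time complexity: O(log n).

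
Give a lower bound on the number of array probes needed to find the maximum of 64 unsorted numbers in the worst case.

Adversary: any unprobed cell could hold a value larger than everything seen so far. If fewer than 64 cells are probed, the adversary places the max in an unprobed cell. So all 64 cells must be examined; together with 64-1 comparisons this is tight.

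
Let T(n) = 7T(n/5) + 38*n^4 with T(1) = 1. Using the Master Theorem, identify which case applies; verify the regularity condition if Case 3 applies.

a=7, b=5, f(n)=38*n^4.
log_5(7) = 1.209 < 4.
f(n) = Omega(n^(1.209+epsilon)) for some epsilon > 0, so Case 3 is the candidate.
Regularity: a*f(n/b) = 7*38*(n/5)^4 = (7/625)*38*n^4 <= c*f(n) with c = 7/625 < 1. Satisfied.
Case 3: T(n) = Theta(n^4).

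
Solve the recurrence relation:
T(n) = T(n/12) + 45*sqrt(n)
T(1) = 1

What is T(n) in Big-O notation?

Each level contributes sqrt(n/12^k). Geometric series with ratio 1/sqrt(12) < 1 sums to O(sqrt(n)).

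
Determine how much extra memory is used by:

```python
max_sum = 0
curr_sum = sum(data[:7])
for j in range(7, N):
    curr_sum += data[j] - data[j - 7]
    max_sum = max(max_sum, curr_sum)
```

Space complexity: O(1).
Only a constant amount of auxiliary storage is used; nothing grows with n.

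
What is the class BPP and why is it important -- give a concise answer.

BPP (Bounded-error Probabilistic Polynomial time) is the class of problems solvable by a randomized algorithm in polynomial time with error probability at most 1/3. BPP contains P and is contained in PSPACE. It is widely conjectured that P = BPP, meaning randomness does not help for decision problems.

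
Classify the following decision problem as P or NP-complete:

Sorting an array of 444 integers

This problem is in P: merge sort runs in O(n log n).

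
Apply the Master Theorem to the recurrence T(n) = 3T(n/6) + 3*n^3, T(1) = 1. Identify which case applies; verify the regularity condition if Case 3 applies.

a=3, b=6, f(n)=3*n^3.
log_6(3) = 0.6131 < 3.
f(n) = Omega(n^(0.6131+epsilon)) for some epsilon > 0, so Case 3 is the candidate.
Regularity: a*f(n/b) = 3*3*(n/6)^3 = (3/216)*3*n^3 <= c*f(n) with c = 3/216 < 1. Satisfied.
Case 3: T(n) = Theta(n^3).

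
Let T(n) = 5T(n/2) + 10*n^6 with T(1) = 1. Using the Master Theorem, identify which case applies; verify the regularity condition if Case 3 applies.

a=5, b=2, f(n)=10*n^6.
log_2(5) = 2.322 < 6.
f(n) = Omega(n^(2.322+epsilon)) for some epsilon > 0, so Case 3 is the candidate.
Regularity: a*f(n/b) = 5*10*(n/2)^6 = (5/64)*10*n^6 <= c*f(n) with c = 5/64 < 1. Satisfied.
Case 3: T(n) = Theta(n^6).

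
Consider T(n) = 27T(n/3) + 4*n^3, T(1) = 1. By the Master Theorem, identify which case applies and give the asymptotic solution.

a=27, b=3, f(n)=4*n^3.
log_3(27) = 3, so n^(log_b(a)) = n^3.
f(n) = Theta(n^3), so Case 2 applies.
T(n) = Theta(n^3 log n).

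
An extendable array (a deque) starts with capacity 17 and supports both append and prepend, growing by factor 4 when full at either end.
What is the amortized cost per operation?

Growth at either end copies all elements; capacities form a geometric sequence with ratio 4, so total copy cost over n operations is O(n) (two geometric series). Amortized O(1).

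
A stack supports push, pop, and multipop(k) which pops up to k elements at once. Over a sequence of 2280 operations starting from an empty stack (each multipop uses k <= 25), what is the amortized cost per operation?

Each element is pushed exactly once and popped at most once (whether by pop or as part of a multipop). So the total number of individual pops over the whole sequence is at most the number of pushes, which is at most 2280. Total work <= 2 * 2280, hence O(1) amortized per operation.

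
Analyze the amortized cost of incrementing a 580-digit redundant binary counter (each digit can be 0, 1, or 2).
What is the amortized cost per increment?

A redundant counter on 580 digits allows digit values 0, 1, 2. Increment adds 1 to the least significant digit and carries any 2 to a 0 plus +1 on the next digit. With potential Phi = (number of 2-digits), each increment does O(1) actual work plus a chain of carries, each of which decreases Phi by 1. Amortized O(1).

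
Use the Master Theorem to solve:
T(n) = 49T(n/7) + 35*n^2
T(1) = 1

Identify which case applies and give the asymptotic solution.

a=49, b=7, f(n)=35*n^2.
log_7(49) = 2, so n^(log_b(a)) = n^2.
f(n) = Theta(n^2), so Case 2 applies.
T(n) = Theta(n^2 log n).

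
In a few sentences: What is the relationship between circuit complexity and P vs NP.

A language is in P iff it has polynomial-size uniform circuit families. P/poly contains all languages decidable by polynomial-size circuits (even non-uniform). If NP is not in P/poly, then P != NP. Proving super-polynomial circuit lower bounds for an NP problem would separate P from NP.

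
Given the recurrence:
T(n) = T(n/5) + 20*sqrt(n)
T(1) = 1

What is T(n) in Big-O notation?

Each level contributes sqrt(n/5^k). Geometric series with ratio 1/sqrt(5) < 1 sums to O(sqrt(n)).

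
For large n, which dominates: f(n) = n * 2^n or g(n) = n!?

g(n) = n! grows faster: by Stirling n! ~ (n/e)^n sqrt(2*pi*n); (n/e)^n eventually dominates n * 2^n.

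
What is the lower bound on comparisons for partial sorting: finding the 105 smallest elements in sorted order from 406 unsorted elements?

Finding 105 smallest of 406 in sorted order: Omega(406) to identify the 105 smallest, plus Omega(105 log 105) to sort them. Total: Omega(n + k log k).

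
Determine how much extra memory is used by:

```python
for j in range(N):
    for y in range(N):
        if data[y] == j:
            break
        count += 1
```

Space complexity: O(1).
Only a constant amount of auxiliary storage is used; nothing grows with n.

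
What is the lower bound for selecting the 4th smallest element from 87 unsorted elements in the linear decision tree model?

Selecting the 4th smallest of 87 elements requires Omega(n) comparisons. Every element must be compared at least once. The BFPRT algorithm achieves O(n), making this tight.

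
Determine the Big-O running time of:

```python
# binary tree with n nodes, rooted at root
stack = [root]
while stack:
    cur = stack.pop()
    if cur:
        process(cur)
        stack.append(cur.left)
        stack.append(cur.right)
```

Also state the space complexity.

Time complexity: O(n).
Space complexity: O(n).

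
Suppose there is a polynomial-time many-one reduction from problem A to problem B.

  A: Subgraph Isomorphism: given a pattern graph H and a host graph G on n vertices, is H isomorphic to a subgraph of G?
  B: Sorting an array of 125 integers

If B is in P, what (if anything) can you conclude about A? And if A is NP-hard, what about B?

A poly-time reduction A <=_p B means any A-instance can be transformed to a B-instance in poly time.
If B is in P: compose the reduction with B's poly-time algorithm to solve A in poly time, so A is in P.
If A is NP-hard: every NP problem reduces to A, which reduces to B; composing reductions, every NP problem reduces to B, so B is NP-hard.
(Here in fact A is NP-complete and B is in P, so no such reduction is known -- its existence would imply P = NP; the analysis concerns only what the assumed reduction would or would not let you conclude.)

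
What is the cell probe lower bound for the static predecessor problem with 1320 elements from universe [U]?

The Patrascu-Thorup lower bound shows any data structure on n = 1320 elements using O(n * polylog(n)) space requires Omega(log log U) query time. van Emde Boas trees achieve O(log log U) with O(U) space.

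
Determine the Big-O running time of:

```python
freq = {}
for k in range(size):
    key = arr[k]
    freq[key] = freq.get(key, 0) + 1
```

Time complexity: O(n).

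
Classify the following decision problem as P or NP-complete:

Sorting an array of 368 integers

This problem is in P: merge sort runs in O(n log n).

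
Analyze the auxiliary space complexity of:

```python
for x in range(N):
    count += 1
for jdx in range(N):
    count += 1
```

Space complexity: O(1).
Only a constant amount of auxiliary storage is used; nothing grows with n.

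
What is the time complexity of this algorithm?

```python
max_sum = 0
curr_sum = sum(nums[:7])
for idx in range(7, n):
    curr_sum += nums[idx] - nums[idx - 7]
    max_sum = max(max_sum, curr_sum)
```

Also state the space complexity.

Time complexity: O(n).
Space complexity: O(1).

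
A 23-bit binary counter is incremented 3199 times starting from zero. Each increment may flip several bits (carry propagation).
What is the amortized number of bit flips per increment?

Bit i flips on every 2^i-th increment, so over 3199 increments bit i flips floor(3199/2^i) times. Summing over i: total flips < 2 * 3199. Amortized: < 2 = O(1) per increment.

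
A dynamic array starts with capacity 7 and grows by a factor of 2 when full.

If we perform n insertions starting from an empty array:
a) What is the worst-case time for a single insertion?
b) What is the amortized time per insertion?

(a) Worst-case single insertion: O(n) -- when the array is full at capacity c, the resize copies all c elements, and c can be Theta(n).
(b) Resizes happen at sizes 7, 14, 28, ... Total copy cost for n insertions: 7 + 14 + ... = O(n) (geometric series with ratio 1/2). Amortized cost per insertion: O(n)/n = O(1).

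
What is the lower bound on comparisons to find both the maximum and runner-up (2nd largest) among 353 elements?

Lower bound: finding the max needs 353-1 comparisons. By an adversary weight-doubling argument, the maximum element must personally win at least ceil(log_2(353)) = 9 comparisons in any correct algorithm. The 2nd largest is among those 9 direct losers, and distinguishing it requires 9-1 more comparisons. Total >= 353-1 + 9-1 = 360. A balanced tournament achieves this bound exactly.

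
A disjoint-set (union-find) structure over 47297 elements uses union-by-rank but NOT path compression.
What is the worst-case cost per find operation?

Union-by-rank alone keeps every tree's height <= log_2(47297) ~= 15.5. Each find traverses from a node to its root, costing O(height) = O(log n). Without path compression this bound is tight.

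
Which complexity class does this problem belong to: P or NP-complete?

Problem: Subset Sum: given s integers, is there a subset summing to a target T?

This problem is NP-complete: one of Karp's 21 NP-complete problems.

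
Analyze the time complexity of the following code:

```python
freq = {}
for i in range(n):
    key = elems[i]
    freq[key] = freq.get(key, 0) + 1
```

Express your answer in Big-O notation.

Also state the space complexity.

Time complexity: O(n).
Space complexity: O(n).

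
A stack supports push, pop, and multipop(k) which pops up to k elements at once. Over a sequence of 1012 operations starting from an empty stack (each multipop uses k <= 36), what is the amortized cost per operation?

Each element is pushed exactly once and popped at most once (whether by pop or as part of a multipop). So the total number of individual pops over the whole sequence is at most the number of pushes, which is at most 1012. Total work <= 2 * 1012, hence O(1) amortized per operation.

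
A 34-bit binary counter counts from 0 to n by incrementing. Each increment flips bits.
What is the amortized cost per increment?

Bit i flips every 2^i increments. Total flips over n increments: sum_{i=0}^{34} n/2^i < 2n. Amortized cost: 2n/n = O(1).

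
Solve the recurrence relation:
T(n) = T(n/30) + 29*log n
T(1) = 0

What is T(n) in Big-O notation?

Each of the log_30(n) levels adds O(log n). T(n) = O(log^2 n).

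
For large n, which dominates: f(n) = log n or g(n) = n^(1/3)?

g(n) = n^(1/3) grows faster: any positive power of n dominates log n.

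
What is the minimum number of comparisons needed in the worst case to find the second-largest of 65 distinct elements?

Lower bound: finding the max needs 65-1 comparisons. By the adversary weight-doubling argument, the max must personally win >= ceil(log_2(65)) = 7 comparisons; the 2nd-largest is among those 7 losers, needing 7-1 more comparisons. Total >= 65-1 + 7-1 = 70. A balanced knockout tournament achieves this.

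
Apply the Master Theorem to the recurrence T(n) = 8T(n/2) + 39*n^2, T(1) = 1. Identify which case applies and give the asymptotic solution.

a=8, b=2, f(n)=39*n^2.
log_2(8) = 3 > 2.
Since f(n) = O(n^2) is polynomially smaller than n^3, Case 1 applies.
T(n) = Theta(n^3).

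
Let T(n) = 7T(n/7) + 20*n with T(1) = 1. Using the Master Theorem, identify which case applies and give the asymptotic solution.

a=7, b=7, f(n)=20*n.
log_7(7) = 1, so n^(log_b(a)) = n.
f(n) = Theta(n), so Case 2 applies.
T(n) = Theta(n log n).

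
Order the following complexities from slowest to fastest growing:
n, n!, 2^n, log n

Ordered by growth rate: log n < n < 2^n < n!.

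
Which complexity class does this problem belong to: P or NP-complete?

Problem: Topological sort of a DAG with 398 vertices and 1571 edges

This problem is in P: DFS-based topological sort runs in O(V+E).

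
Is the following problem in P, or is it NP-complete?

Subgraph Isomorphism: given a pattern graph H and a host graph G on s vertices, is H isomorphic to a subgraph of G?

This problem is NP-complete: generalizes Clique and Hamiltonian Path (pattern size is part of the input).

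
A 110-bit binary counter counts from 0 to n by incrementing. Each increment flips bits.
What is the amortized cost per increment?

Bit i flips every 2^i increments. Total flips over n increments: sum_{i=0}^{110} n/2^i < 2n. Amortized cost: 2n/n = O(1).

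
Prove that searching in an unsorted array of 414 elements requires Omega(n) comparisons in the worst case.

An adversary can always place the target in the last position checked. Until all 414 positions are examined, the target might be in any unchecked position. Therefore 414 comparisons are necessary.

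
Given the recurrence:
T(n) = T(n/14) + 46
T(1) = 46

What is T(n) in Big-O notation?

Each step divides n by 14 and adds 46. After log_14(n) steps, T(n) = O(log n).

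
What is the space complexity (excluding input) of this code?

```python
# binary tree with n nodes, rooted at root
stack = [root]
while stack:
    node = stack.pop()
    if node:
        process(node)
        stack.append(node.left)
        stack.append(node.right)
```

Space complexity: O(n).
Auxiliary storage grows linearly with the input size n in the worst case.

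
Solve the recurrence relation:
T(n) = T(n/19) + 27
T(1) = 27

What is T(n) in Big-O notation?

Each step divides n by 19 and adds 27. After log_19(n) steps, T(n) = O(log n).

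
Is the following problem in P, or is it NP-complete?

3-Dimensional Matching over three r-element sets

This problem is NP-complete: one of Karp's 21 NP-complete problems.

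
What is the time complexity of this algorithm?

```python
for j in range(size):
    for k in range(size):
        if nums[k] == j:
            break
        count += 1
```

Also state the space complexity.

Time complexity: O(n^2).
Space complexity: O(1).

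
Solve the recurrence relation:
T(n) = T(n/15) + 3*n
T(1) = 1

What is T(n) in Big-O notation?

Geometric series: 3*n*(1 + 1/15 + 1/15^2 + ...) = O(n). T(n) = O(n).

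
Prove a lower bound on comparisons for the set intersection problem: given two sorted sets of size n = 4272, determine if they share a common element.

For two sorted arrays of size n = 4272, any correct algorithm must examine Omega(n) elements. If fewer are examined, an adversary places a common element in an unexamined gap. A merge-based scan achieves O(n), so the bound is tight.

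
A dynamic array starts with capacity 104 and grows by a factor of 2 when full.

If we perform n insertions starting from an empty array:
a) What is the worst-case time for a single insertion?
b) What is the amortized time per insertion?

(a) Worst-case single insertion: O(n) -- when the array is full at capacity c, the resize copies all c elements, and c can be Theta(n).
(b) Resizes happen at sizes 104, 208, 416, ... Total copy cost for n insertions: 104 + 208 + ... = O(n) (geometric series with ratio 1/2). Amortized cost per insertion: O(n)/n = O(1).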